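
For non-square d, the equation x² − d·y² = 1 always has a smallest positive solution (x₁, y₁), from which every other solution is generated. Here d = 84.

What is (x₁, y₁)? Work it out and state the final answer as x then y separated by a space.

55 6

d=84: √d = [9; 6,18] (ℓ=2, even), read p_1/q_1
i=0: a=9 ⇒ p=9, q=1
i=1: a=6 ⇒ p=55, q=6
fundamental: x₁=55, y₁=6  (since 3025 − 84·36 = 1)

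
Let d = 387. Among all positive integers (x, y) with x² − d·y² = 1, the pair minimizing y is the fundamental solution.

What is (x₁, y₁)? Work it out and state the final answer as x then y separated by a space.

√387 = [19; 1,2,19,2,1,38, …], period ℓ=6 (even) → k=5
i=0: a=19 ⇒ p=19, q=1
i=1: a=1 ⇒ p=20, q=1
i=2: a=2 ⇒ p=59, q=3
i=3: a=19 ⇒ p=1141, q=58
i=4: a=2 ⇒ p=2341, q=119
i=5: a=1 ⇒ p=3482, q=177
fundamental: x₁=3482, y₁=177  (since 12124324 − 387·31329 = 1)

3482 177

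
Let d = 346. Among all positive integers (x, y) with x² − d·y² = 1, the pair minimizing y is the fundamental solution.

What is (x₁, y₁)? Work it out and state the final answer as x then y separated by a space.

17299 930

[18; 1,1,1,1,36] for √346; ℓ=5 ⇒ convergent index 9
i=0: a=18 ⇒ p=18, q=1
…
i=2: a=1 ⇒ p=37, q=2
…
i=7: a=1 ⇒ p=6901, q=371
i=8: a=1 ⇒ p=10398, q=559
i=9: a=1 ⇒ p=17299, q=930
fundamental: x₁=17299, y₁=930  (since 299255401 − 346·864900 = 1)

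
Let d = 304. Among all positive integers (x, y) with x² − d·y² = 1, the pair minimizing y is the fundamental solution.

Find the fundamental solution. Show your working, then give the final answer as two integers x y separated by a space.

[17; 2,3,2,1,1,1,1,1,2,3,2,34] for √304; ℓ=12 ⇒ convergent index 11
a_0=17:  p_0=17·1+0=17,  q_0=17·0+1=1
a_1=2:  p_1=2·17+1=35,  q_1=2·1+0=2
a_2=3:  p_2=3·35+17=122,  q_2=3·2+1=7
…
a_6=1:  p_6=1·680+401=1081,  q_6=1·39+23=62
…
a_8=1:  p_8=1·1761+1081=2842,  q_8=1·101+62=163
a_9=2:  p_9=2·2842+1761=7445,  q_9=2·163+101=427
a_10=3:  p_10=3·7445+2842=25177,  q_10=3·427+163=1444
a_11=2:  p_11=2·25177+7445=57799,  q_11=2·1444+427=3315
fundamental: x₁=57799, y₁=3315  (since 3340724401 − 304·10989225 = 1)

57799 3315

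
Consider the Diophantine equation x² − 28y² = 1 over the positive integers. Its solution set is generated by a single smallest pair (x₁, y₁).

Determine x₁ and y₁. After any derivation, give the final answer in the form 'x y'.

127 24

[5; 3,2,3,10] for √28; ℓ=4 ⇒ convergent index 3
step 0: (5, 1)  from 5·(1,0) + (0,1)
…
step 2: (37, 7)  from 2·(16,3) + (5,1)
step 3: (127, 24)  from 3·(37,7) + (16,3)
→ (127, 24).  Check: 127²=16129, 28·24²=16128, difference 1.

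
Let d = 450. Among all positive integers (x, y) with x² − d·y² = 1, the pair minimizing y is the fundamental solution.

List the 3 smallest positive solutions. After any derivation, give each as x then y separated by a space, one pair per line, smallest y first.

19601 924
768398401 36222648
30122754096401 1420000245972

[21; 4,1,2,4,2,1,4,42] for √450; ℓ=8 ⇒ convergent index 7
k=0  a_k=21  p_k/q_k = 21/1
k=1  a_k=4  p_k/q_k = 85/4
…
k=3  a_k=2  p_k/q_k = 297/14
…
k=5  a_k=2  p_k/q_k = 2885/136
k=6  a_k=1  p_k/q_k = 4179/197
k=7  a_k=4  p_k/q_k = 19601/924
(x₁, y₁) = (19601, 924);  19601² − 450·924² = 1 ✓
(19601+924√450)^2 = 768398401 + 36222648√450
(19601+924√450)^3 = 30122754096401 + 1420000245972√450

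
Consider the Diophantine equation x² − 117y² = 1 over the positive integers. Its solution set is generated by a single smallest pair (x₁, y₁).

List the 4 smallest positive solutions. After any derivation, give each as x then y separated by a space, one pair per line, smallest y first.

649 60
842401 77880
1093435849 101088180
1419278889601 131212379760

√117 = [10; 1,4,2,4,1,20, …], period ℓ=6 (even) → k=5
step 0: (10, 1)  from 10·(1,0) + (0,1)
…
step 4: (530, 49)  from 4·(119,11) + (54,5)
step 5: (649, 60)  from 1·(530,49) + (119,11)
→ (649, 60).  Check: 649²=421201, 117·60²=421200, difference 1.
(x_2, y_2) = (649·649 + 117·60·60, 649·60 + 60·649) = (842401, 77880)
(x_3, y_3) = (649·842401 + 117·60·77880, 649·77880 + 60·842401) = (1093435849, 101088180)
(x_4, y_4) = (649·1093435849 + 117·60·101088180, 649·101088180 + 60·1093435849) = (1419278889601, 131212379760)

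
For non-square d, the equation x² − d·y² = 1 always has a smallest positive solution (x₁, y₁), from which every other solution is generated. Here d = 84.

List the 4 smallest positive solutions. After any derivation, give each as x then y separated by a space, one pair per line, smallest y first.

55 6
6049 660
665335 72594
73180801 7984680

d=84: √d = [9; 6,18] (ℓ=2, even), read p_1/q_1
i=0: a=9 ⇒ p=9, q=1
i=1: a=6 ⇒ p=55, q=6
fundamental: x₁=55, y₁=6  (since 3025 − 84·36 = 1)
(x_2, y_2) = (55·55 + 84·6·6, 55·6 + 6·55) = (6049, 660)
(x_3, y_3) = (55·6049 + 84·6·660, 55·660 + 6·6049) = (665335, 72594)
(x_4, y_4) = (55·665335 + 84·6·72594, 55·72594 + 6·665335) = (73180801, 7984680)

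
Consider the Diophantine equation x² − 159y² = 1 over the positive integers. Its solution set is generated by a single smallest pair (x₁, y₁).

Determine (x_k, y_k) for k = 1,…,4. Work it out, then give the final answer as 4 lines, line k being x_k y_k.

1324 105
3505951 278040
9283756924 736249815
24583384828801 1949589232080

d=159: √d = [12; 1,1,1,1,3,1,1,1,1,24] (ℓ=10, even), read p_9/q_9
k=0  a_k=12  p_k/q_k = 12/1
…
k=4  a_k=1  p_k/q_k = 63/5
…
k=6  a_k=1  p_k/q_k = 290/23
…
k=8  a_k=1  p_k/q_k = 807/64
k=9  a_k=1  p_k/q_k = 1324/105
fundamental: x₁=1324, y₁=105  (since 1752976 − 159·11025 = 1)
k=2:  x_2 = 1324·1324+159·105·105 = 3505951,  y_2 = 1324·105+105·1324 = 278040
k=3:  x_3 = 1324·3505951+159·105·278040 = 9283756924,  y_3 = 1324·278040+105·3505951 = 736249815
k=4:  x_4 = 1324·9283756924+159·105·736249815 = 24583384828801,  y_4 = 1324·736249815+105·9283756924 = 1949589232080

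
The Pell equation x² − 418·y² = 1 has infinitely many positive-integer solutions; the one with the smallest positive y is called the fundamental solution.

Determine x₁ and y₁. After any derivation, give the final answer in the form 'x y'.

[20; 2,4,20,4,2,40] for √418; ℓ=6 ⇒ convergent index 5
i=0: a=20 ⇒ p=20, q=1
i=1: a=2 ⇒ p=41, q=2
…
i=4: a=4 ⇒ p=15068, q=737
i=5: a=2 ⇒ p=33857, q=1656
(x₁, y₁) = (33857, 1656);  33857² − 418·1656² = 1 ✓

33857 1656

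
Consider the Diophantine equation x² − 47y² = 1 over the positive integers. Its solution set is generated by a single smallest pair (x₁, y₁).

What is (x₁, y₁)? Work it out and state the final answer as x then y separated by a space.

48 7

√47 = [6; 1,5,1,12, …], period ℓ=4 (even) → k=3
k=0  a_k=6  p_k/q_k = 6/1
k=1  a_k=1  p_k/q_k = 7/1
k=2  a_k=5  p_k/q_k = 41/6
k=3  a_k=1  p_k/q_k = 48/7
fundamental: x₁=48, y₁=7  (since 2304 − 47·49 = 1)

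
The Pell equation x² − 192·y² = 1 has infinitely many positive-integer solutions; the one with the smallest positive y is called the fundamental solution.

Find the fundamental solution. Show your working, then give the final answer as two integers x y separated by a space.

d=192: √d = [13; 1,5,1,26] (ℓ=4, even), read p_3/q_3
a_0=13:  p_0=13·1+0=13,  q_0=13·0+1=1
…
a_2=5:  p_2=5·14+13=83,  q_2=5·1+1=6
a_3=1:  p_3=1·83+14=97,  q_3=1·6+1=7
(x₁, y₁) = (97, 7);  97² − 192·7² = 1 ✓

97 7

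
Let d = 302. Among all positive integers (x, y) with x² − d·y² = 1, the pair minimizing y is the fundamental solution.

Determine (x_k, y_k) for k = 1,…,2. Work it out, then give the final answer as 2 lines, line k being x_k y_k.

d=302: √d = [17; 2,1,1,1,4,…,1,2,34] (ℓ=16, even), read p_15/q_15
i=0: a=17 ⇒ p=17, q=1
…
i=2: a=1 ⇒ p=52, q=3
…
i=4: a=1 ⇒ p=139, q=8
…
i=8: a=16 ⇒ p=34513, q=1986
i=9: a=1 ⇒ p=36581, q=2105
i=10: a=2 ⇒ p=107675, q=6196
i=11: a=4 ⇒ p=467281, q=26889
i=12: a=1 ⇒ p=574956, q=33085
i=13: a=1 ⇒ p=1042237, q=59974
i=14: a=1 ⇒ p=1617193, q=93059
i=15: a=2 ⇒ p=4276623, q=246092
fundamental: x₁=4276623, y₁=246092  (since 18289504284129 − 302·60561272464 = 1)
n=2: (4276623,246092)∘(4276623,246092) = (4276623·4276623+302·246092·246092, 4276623·246092+246092·4276623) = (36579008568257,2104885414632)

4276623 246092
36579008568257 2104885414632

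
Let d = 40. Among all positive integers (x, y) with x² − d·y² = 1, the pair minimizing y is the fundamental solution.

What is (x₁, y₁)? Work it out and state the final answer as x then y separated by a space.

√40 → a₀=6, period (3,12); ℓ=2 even so k=1
k=0  a_k=6  p_k/q_k = 6/1
k=1  a_k=3  p_k/q_k = 19/3
fundamental: x₁=19, y₁=3  (since 361 − 40·9 = 1)

19 3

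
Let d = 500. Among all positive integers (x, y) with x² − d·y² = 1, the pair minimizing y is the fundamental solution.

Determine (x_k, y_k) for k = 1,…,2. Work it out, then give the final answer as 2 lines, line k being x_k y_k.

√500 → a₀=22, period (2,1,3,2,1,…,1,2,44); ℓ=14 even so k=13
i=0: a=22 ⇒ p=22, q=1
i=1: a=2 ⇒ p=45, q=2
i=2: a=1 ⇒ p=67, q=3
…
i=7: a=10 ⇒ p=14445, q=646
…
i=10: a=2 ⇒ p=76317, q=3413
…
i=12: a=1 ⇒ p=335522, q=15005
i=13: a=2 ⇒ p=930249, q=41602
(x₁, y₁) = (930249, 41602);  930249² − 500·41602² = 1 ✓
n=2: (930249,41602)∘(930249,41602) = (930249·930249+500·41602·41602, 930249·41602+41602·930249) = (1730726404001,77400437796)

930249 41602
1730726404001 77400437796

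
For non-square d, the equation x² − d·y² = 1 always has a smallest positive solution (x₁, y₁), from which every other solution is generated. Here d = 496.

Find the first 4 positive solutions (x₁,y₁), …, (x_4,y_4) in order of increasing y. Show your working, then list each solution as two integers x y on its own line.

√496 = [22; 3,1,2,4,1,…,1,3,44, …], period ℓ=16 (even) → k=15
k=0  a_k=22  p_k/q_k = 22/1
k=1  a_k=3  p_k/q_k = 67/3
…
k=3  a_k=2  p_k/q_k = 245/11
…
k=5  a_k=1  p_k/q_k = 1314/59
…
k=7  a_k=2  p_k/q_k = 6080/273
…
k=9  a_k=2  p_k/q_k = 35166/1579
…
k=13  a_k=2  p_k/q_k = 863293/38763
k=14  a_k=1  p_k/q_k = 1252502/56239
k=15  a_k=3  p_k/q_k = 4620799/207480
(x₁, y₁) = (4620799, 207480);  4620799² − 496·207480² = 1 ✓
(x_2, y_2) = (4620799·4620799 + 496·207480·207480, 4620799·207480 + 207480·4620799) = (42703566796801, 1917446753040)
(x_3, y_3) = (4620799·42703566796801 + 496·207480·1917446753040, 4620799·1917446753040 + 207480·42703566796801) = (394649197502177907199, 17720272078000750440)
(x_4, y_4) = (4620799·394649197502177907199 + 496·207480·17720272078000750440, 4620799·17720272078000750440 + 207480·394649197502177907199) = (3647189234337689639247667201, 163763630995505661818050080)

4620799 207480
42703566796801 1917446753040
394649197502177907199 17720272078000750440
3647189234337689639247667201 163763630995505661818050080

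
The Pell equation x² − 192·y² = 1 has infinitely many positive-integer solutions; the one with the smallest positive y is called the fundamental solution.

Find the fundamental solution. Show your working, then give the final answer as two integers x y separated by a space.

97 7

√192 → a₀=13, period (1,5,1,26); ℓ=4 even so k=3
a_0=13:  p_0=13·1+0=13,  q_0=13·0+1=1
a_1=1:  p_1=1·13+1=14,  q_1=1·1+0=1
a_2=5:  p_2=5·14+13=83,  q_2=5·1+1=6
a_3=1:  p_3=1·83+14=97,  q_3=1·6+1=7
→ (97, 7).  Check: 97²=9409, 192·7²=9408, difference 1.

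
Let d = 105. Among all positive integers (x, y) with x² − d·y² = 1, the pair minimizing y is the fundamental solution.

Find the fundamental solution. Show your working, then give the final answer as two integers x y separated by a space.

41 4

√105 → a₀=10, period (4,20); ℓ=2 even so k=1
i=0: a=10 ⇒ p=10, q=1
i=1: a=4 ⇒ p=41, q=4
(x₁, y₁) = (41, 4);  41² − 105·4² = 1 ✓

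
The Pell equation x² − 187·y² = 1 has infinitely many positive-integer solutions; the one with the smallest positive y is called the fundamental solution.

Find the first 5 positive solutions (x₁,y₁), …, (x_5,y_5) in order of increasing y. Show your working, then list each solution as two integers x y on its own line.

√187 → a₀=13, period (1,2,13,2,1,26); ℓ=6 even so k=5
i=0: a=13 ⇒ p=13, q=1
…
i=4: a=2 ⇒ p=1135, q=83
i=5: a=1 ⇒ p=1682, q=123
→ (1682, 123).  Check: 1682²=2829124, 187·123²=2829123, difference 1.
(x_2, y_2) = (1682·1682 + 187·123·123, 1682·123 + 123·1682) = (5658247, 413772)
(x_3, y_3) = (1682·5658247 + 187·123·413772, 1682·413772 + 123·5658247) = (19034341226, 1391928885)
(x_4, y_4) = (1682·19034341226 + 187·123·1391928885, 1682·1391928885 + 123·19034341226) = (64031518226017, 4682448355368)
(x_5, y_5) = (1682·64031518226017 + 187·123·4682448355368, 1682·4682448355368 + 123·64031518226017) = (215402008277979962, 15751754875529067)

1682 123
5658247 413772
19034341226 1391928885
64031518226017 4682448355368
215402008277979962 15751754875529067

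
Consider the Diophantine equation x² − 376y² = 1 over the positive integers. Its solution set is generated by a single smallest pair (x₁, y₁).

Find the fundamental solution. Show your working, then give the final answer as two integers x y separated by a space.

2143295 110532

[19; 2,1,1,3,1,…,1,2,38] for √376; ℓ=16 ⇒ convergent index 15
step 0: (19, 1)  from 19·(1,0) + (0,1)
step 1: (39, 2)  from 2·(19,1) + (1,0)
step 2: (58, 3)  from 1·(39,2) + (19,1)
…
step 4: (349, 18)  from 3·(97,5) + (58,3)
…
step 6: (1241, 64)  from 2·(446,23) + (349,18)
…
step 8: (12953, 668)  from 4·(2928,151) + (1241,64)
step 9: (28834, 1487)  from 2·(12953,668) + (2928,151)
…
step 12: (368986, 19029)  from 3·(99455,5129) + (70621,3642)
step 13: (468441, 24158)  from 1·(368986,19029) + (99455,5129)
step 14: (837427, 43187)  from 1·(468441,24158) + (368986,19029)
step 15: (2143295, 110532)  from 2·(837427,43187) + (468441,24158)
(x₁, y₁) = (2143295, 110532);  2143295² − 376·110532² = 1 ✓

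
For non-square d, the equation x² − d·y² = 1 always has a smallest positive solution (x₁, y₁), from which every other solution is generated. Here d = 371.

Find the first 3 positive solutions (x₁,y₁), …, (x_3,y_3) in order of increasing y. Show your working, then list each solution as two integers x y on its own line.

1695 88
5746049 298320
19479104415 1011304712

d=371: √d = [19; 3,1,4,1,3,38] (ℓ=6, even), read p_5/q_5
step 0: (19, 1)  from 19·(1,0) + (0,1)
…
step 3: (366, 19)  from 4·(77,4) + (58,3)
step 4: (443, 23)  from 1·(366,19) + (77,4)
step 5: (1695, 88)  from 3·(443,23) + (366,19)
→ (1695, 88).  Check: 1695²=2873025, 371·88²=2873024, difference 1.
n=2: (1695,88)∘(1695,88) = (1695·1695+371·88·88, 1695·88+88·1695) = (5746049,298320)
n=3: (5746049,298320)∘(1695,88) = (1695·5746049+371·88·298320, 1695·298320+88·5746049) = (19479104415,1011304712)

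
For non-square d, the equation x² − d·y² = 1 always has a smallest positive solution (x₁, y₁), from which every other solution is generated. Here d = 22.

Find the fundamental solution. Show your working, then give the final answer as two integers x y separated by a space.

√22 → a₀=4, period (1,2,4,2,1,8); ℓ=6 even so k=5
i=0: a=4 ⇒ p=4, q=1
i=1: a=1 ⇒ p=5, q=1
i=2: a=2 ⇒ p=14, q=3
i=3: a=4 ⇒ p=61, q=13
i=4: a=2 ⇒ p=136, q=29
i=5: a=1 ⇒ p=197, q=42
fundamental: x₁=197, y₁=42  (since 38809 − 22·1764 = 1)

197 42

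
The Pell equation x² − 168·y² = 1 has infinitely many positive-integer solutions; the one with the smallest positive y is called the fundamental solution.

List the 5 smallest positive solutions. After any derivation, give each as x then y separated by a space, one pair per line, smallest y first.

√168 = [12; 1,24, …], period ℓ=2 (even) → k=1
a_0=12:  p_0=12·1+0=12,  q_0=12·0+1=1
a_1=1:  p_1=1·12+1=13,  q_1=1·1+0=1
→ (13, 1).  Check: 13²=169, 168·1²=168, difference 1.
(x_2, y_2) = (13·13 + 168·1·1, 13·1 + 1·13) = (337, 26)
(x_3, y_3) = (13·337 + 168·1·26, 13·26 + 1·337) = (8749, 675)
(x_4, y_4) = (13·8749 + 168·1·675, 13·675 + 1·8749) = (227137, 17524)
(x_5, y_5) = (13·227137 + 168·1·17524, 13·17524 + 1·227137) = (5896813, 454949)

13 1
337 26
8749 675
227137 17524
5896813 454949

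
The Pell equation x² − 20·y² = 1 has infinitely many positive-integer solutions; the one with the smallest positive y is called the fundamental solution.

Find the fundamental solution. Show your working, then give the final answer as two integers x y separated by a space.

9 2

√20 = [4; 2,8, …], period ℓ=2 (even) → k=1
a_0=4:  p_0=4·1+0=4,  q_0=4·0+1=1
a_1=2:  p_1=2·4+1=9,  q_1=2·1+0=2
→ (9, 2).  Check: 9²=81, 20·2²=80, difference 1.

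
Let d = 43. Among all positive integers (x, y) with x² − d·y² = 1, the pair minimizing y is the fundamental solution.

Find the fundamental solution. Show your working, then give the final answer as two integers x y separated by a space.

√43 = [6; 1,1,3,1,5,1,3,1,1,12, …], period ℓ=10 (even) → k=9
step 0: (6, 1)  from 6·(1,0) + (0,1)
step 1: (7, 1)  from 1·(6,1) + (1,0)
step 2: (13, 2)  from 1·(7,1) + (6,1)
step 3: (46, 7)  from 3·(13,2) + (7,1)
…
step 7: (1541, 235)  from 3·(400,61) + (341,52)
step 8: (1941, 296)  from 1·(1541,235) + (400,61)
step 9: (3482, 531)  from 1·(1941,296) + (1541,235)
fundamental: x₁=3482, y₁=531  (since 12124324 − 43·281961 = 1)

3482 531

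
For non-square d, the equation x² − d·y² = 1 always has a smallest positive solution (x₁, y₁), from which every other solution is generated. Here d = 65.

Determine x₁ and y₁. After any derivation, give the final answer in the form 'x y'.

129 16

√65 = [8; 16, …], period ℓ=1 (odd) → k=1
k=0  a_k=8  p_k/q_k = 8/1
k=1  a_k=16  p_k/q_k = 129/16
(x₁, y₁) = (129, 16);  129² − 65·16² = 1 ✓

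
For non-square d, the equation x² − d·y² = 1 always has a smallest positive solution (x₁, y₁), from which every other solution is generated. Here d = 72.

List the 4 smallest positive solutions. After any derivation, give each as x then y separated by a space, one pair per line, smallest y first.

17 2
577 68
19601 2310
665857 78472

d=72: √d = [8; 2,16] (ℓ=2, even), read p_1/q_1
i=0: a=8 ⇒ p=8, q=1
i=1: a=2 ⇒ p=17, q=2
(x₁, y₁) = (17, 2);  17² − 72·2² = 1 ✓
n=2: (17,2)∘(17,2) = (17·17+72·2·2, 17·2+2·17) = (577,68)
n=3: (577,68)∘(17,2) = (17·577+72·2·68, 17·68+2·577) = (19601,2310)
n=4: (19601,2310)∘(17,2) = (17·19601+72·2·2310, 17·2310+2·19601) = (665857,78472)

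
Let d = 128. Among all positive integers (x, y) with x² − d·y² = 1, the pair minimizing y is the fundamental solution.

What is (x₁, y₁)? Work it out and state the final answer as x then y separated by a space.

√128 → a₀=11, period (3,5,3,22); ℓ=4 even so k=3
k=0  a_k=11  p_k/q_k = 11/1
k=1  a_k=3  p_k/q_k = 34/3
k=2  a_k=5  p_k/q_k = 181/16
k=3  a_k=3  p_k/q_k = 577/51
→ (577, 51).  Check: 577²=332929, 128·51²=332928, difference 1.

577 51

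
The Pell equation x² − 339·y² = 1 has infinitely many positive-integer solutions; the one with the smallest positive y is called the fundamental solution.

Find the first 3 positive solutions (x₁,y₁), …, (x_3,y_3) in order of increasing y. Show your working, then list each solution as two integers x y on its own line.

[18; 2,2,2,1,17,1,2,2,2,36] for √339; ℓ=10 ⇒ convergent index 9
step 0: (18, 1)  from 18·(1,0) + (0,1)
…
step 3: (221, 12)  from 2·(92,5) + (37,2)
…
step 8: (40359, 2192)  from 2·(17252,937) + (5855,318)
step 9: (97970, 5321)  from 2·(40359,2192) + (17252,937)
(x₁, y₁) = (97970, 5321);  97970² − 339·5321² = 1 ✓
k=2:  x_2 = 97970·97970+339·5321·5321 = 19196241799,  y_2 = 97970·5321+5321·97970 = 1042596740
k=3:  x_3 = 97970·19196241799+339·5321·1042596740 = 3761311617998090,  y_3 = 97970·1042596740+5321·19196241799 = 204286405230279

97970 5321
19196241799 1042596740
3761311617998090 204286405230279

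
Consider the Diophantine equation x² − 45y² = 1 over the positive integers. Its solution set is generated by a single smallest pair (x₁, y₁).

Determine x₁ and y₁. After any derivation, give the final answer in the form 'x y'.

161 24

d=45: √d = [6; 1,2,2,2,1,12] (ℓ=6, even), read p_5/q_5
i=0: a=6 ⇒ p=6, q=1
…
i=3: a=2 ⇒ p=47, q=7
i=4: a=2 ⇒ p=114, q=17
i=5: a=1 ⇒ p=161, q=24
(x₁, y₁) = (161, 24);  161² − 45·24² = 1 ✓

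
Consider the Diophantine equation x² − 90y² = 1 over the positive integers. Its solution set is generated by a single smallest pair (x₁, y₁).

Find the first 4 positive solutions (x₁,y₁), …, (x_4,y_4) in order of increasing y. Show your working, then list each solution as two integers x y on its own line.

19 2
721 76
27379 2886
1039681 109592

√90 → a₀=9, period (2,18); ℓ=2 even so k=1
a_0=9:  p_0=9·1+0=9,  q_0=9·0+1=1
a_1=2:  p_1=2·9+1=19,  q_1=2·1+0=2
fundamental: x₁=19, y₁=2  (since 361 − 90·4 = 1)
(19+2√90)^2 = 721 + 76√90
(19+2√90)^3 = 27379 + 2886√90
(19+2√90)^4 = 1039681 + 109592√90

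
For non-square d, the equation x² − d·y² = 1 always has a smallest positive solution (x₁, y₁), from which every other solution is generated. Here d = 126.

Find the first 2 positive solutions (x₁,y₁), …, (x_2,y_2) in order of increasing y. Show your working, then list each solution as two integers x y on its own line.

449 40
403201 35920

d=126: √d = [11; 4,2,4,22] (ℓ=4, even), read p_3/q_3
k=0  a_k=11  p_k/q_k = 11/1
k=1  a_k=4  p_k/q_k = 45/4
k=2  a_k=2  p_k/q_k = 101/9
k=3  a_k=4  p_k/q_k = 449/40
(x₁, y₁) = (449, 40);  449² − 126·40² = 1 ✓
(x_2, y_2) = (449·449 + 126·40·40, 449·40 + 40·449) = (403201, 35920)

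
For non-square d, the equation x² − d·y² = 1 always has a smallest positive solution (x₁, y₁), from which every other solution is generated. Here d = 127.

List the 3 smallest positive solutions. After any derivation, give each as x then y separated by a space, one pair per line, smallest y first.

4730624 419775
44757606858751 3971595379200
423462818377139450624 37576248838264821825

d=127: √d = [11; 3,1,2,2,7,11,7,2,2,1,3,22] (ℓ=12, even), read p_11/q_11
step 0: (11, 1)  from 11·(1,0) + (0,1)
…
step 2: (45, 4)  from 1·(34,3) + (11,1)
step 3: (124, 11)  from 2·(45,4) + (34,3)
…
step 5: (2175, 193)  from 7·(293,26) + (124,11)
…
step 7: (171701, 15236)  from 7·(24218,2149) + (2175,193)
step 8: (367620, 32621)  from 2·(171701,15236) + (24218,2149)
step 9: (906941, 80478)  from 2·(367620,32621) + (171701,15236)
step 10: (1274561, 113099)  from 1·(906941,80478) + (367620,32621)
step 11: (4730624, 419775)  from 3·(1274561,113099) + (906941,80478)
→ (4730624, 419775).  Check: 4730624²=22378803429376, 127·419775²=22378803429375, difference 1.
n=2: (4730624,419775)∘(4730624,419775) = (4730624·4730624+127·419775·419775, 4730624·419775+419775·4730624) = (44757606858751,3971595379200)
n=3: (44757606858751,3971595379200)∘(4730624,419775) = (4730624·44757606858751+127·419775·3971595379200, 4730624·3971595379200+419775·44757606858751) = (423462818377139450624,37576248838264821825)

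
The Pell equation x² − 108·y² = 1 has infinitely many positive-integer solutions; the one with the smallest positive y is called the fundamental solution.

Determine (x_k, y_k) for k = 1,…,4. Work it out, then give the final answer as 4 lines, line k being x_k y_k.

1351 130
3650401 351260
9863382151 949104390
26650854921601 2564479710520

√108 → a₀=10, period (2,1,1,4,1,1,2,20); ℓ=8 even so k=7
i=0: a=10 ⇒ p=10, q=1
…
i=2: a=1 ⇒ p=31, q=3
i=3: a=1 ⇒ p=52, q=5
i=4: a=4 ⇒ p=239, q=23
…
i=6: a=1 ⇒ p=530, q=51
i=7: a=2 ⇒ p=1351, q=130
→ (1351, 130).  Check: 1351²=1825201, 108·130²=1825200, difference 1.
(1351+130√108)^2 = 3650401 + 351260√108
(1351+130√108)^3 = 9863382151 + 949104390√108
(1351+130√108)^4 = 26650854921601 + 2564479710520√108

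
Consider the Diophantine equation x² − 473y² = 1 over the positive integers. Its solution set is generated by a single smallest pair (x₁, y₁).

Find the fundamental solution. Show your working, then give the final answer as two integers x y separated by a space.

d=473: √d = [21; 1,2,1,42] (ℓ=4, even), read p_3/q_3
a_0=21:  p_0=21·1+0=21,  q_0=21·0+1=1
…
a_2=2:  p_2=2·22+21=65,  q_2=2·1+1=3
a_3=1:  p_3=1·65+22=87,  q_3=1·3+1=4
(x₁, y₁) = (87, 4);  87² − 473·4² = 1 ✓

87 4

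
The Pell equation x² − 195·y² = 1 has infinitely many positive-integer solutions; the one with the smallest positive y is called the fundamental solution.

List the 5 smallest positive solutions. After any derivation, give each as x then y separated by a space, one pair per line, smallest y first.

14 1
391 28
10934 783
305761 21896
8550374 612305

d=195: √d = [13; 1,26] (ℓ=2, even), read p_1/q_1
k=0  a_k=13  p_k/q_k = 13/1
k=1  a_k=1  p_k/q_k = 14/1
→ (14, 1).  Check: 14²=196, 195·1²=195, difference 1.
(x_2, y_2) = (14·14 + 195·1·1, 14·1 + 1·14) = (391, 28)
(x_3, y_3) = (14·391 + 195·1·28, 14·28 + 1·391) = (10934, 783)
(x_4, y_4) = (14·10934 + 195·1·783, 14·783 + 1·10934) = (305761, 21896)
(x_5, y_5) = (14·305761 + 195·1·21896, 14·21896 + 1·305761) = (8550374, 612305)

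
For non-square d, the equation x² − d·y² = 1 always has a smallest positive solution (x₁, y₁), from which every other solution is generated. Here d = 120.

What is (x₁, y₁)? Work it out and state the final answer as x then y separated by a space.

11 1

√120 → a₀=10, period (1,20); ℓ=2 even so k=1
k=0  a_k=10  p_k/q_k = 10/1
k=1  a_k=1  p_k/q_k = 11/1
fundamental: x₁=11, y₁=1  (since 121 − 120·1 = 1)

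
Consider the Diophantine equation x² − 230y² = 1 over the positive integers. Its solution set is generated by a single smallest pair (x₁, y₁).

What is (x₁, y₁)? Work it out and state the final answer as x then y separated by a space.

[15; 6,30] for √230; ℓ=2 ⇒ convergent index 1
k=0  a_k=15  p_k/q_k = 15/1
k=1  a_k=6  p_k/q_k = 91/6
(x₁, y₁) = (91, 6);  91² − 230·6² = 1 ✓

91 6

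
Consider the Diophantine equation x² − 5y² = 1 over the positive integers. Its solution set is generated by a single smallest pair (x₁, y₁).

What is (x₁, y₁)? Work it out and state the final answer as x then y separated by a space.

√5 → a₀=2, period (4); ℓ=1 odd so k=1
i=0: a=2 ⇒ p=2, q=1
i=1: a=4 ⇒ p=9, q=4
(x₁, y₁) = (9, 4);  9² − 5·4² = 1 ✓

9 4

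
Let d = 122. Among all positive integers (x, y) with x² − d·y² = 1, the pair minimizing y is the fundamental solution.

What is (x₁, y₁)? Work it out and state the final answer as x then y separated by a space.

√122 = [11; 22, …], period ℓ=1 (odd) → k=1
k=0  a_k=11  p_k/q_k = 11/1
k=1  a_k=22  p_k/q_k = 243/22
→ (243, 22).  Check: 243²=59049, 122·22²=59048, difference 1.

243 22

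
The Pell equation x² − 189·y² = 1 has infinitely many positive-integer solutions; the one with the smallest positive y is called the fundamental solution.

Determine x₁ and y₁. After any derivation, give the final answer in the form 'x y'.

55 4

√189 → a₀=13, period (1,2,1,26); ℓ=4 even so k=3
i=0: a=13 ⇒ p=13, q=1
i=1: a=1 ⇒ p=14, q=1
i=2: a=2 ⇒ p=41, q=3
i=3: a=1 ⇒ p=55, q=4
→ (55, 4).  Check: 55²=3025, 189·4²=3024, difference 1.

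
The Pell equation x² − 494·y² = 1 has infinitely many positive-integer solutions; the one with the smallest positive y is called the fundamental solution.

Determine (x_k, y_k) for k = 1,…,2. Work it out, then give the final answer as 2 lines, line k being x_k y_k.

73035 3286
10668222449 479986020

√494 → a₀=22, period (4,2,2,1,2,1,2,2,4,44); ℓ=10 even so k=9
a_0=22:  p_0=22·1+0=22,  q_0=22·0+1=1
…
a_2=2:  p_2=2·89+22=200,  q_2=2·4+1=9
a_3=2:  p_3=2·200+89=489,  q_3=2·9+4=22
a_4=1:  p_4=1·489+200=689,  q_4=1·22+9=31
…
a_8=2:  p_8=2·6979+2556=16514,  q_8=2·314+115=743
a_9=4:  p_9=4·16514+6979=73035,  q_9=4·743+314=3286
→ (73035, 3286).  Check: 73035²=5334111225, 494·3286²=5334111224, difference 1.
k=2:  x_2 = 73035·73035+494·3286·3286 = 10668222449,  y_2 = 73035·3286+3286·73035 = 479986020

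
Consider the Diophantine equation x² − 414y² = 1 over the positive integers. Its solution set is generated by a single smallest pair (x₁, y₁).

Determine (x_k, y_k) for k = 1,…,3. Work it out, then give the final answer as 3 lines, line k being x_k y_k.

24335 1196
1184384449 58209320
57643991108495 2833047603204

√414 = [20; 2,1,7,2,7,1,2,40, …], period ℓ=8 (even) → k=7
a_0=20:  p_0=20·1+0=20,  q_0=20·0+1=1
…
a_4=2:  p_4=2·468+61=997,  q_4=2·23+3=49
…
a_6=1:  p_6=1·7447+997=8444,  q_6=1·366+49=415
a_7=2:  p_7=2·8444+7447=24335,  q_7=2·415+366=1196
→ (24335, 1196).  Check: 24335²=592192225, 414·1196²=592192224, difference 1.
(24335+1196√414)^2 = 1184384449 + 58209320√414
(24335+1196√414)^3 = 57643991108495 + 2833047603204√414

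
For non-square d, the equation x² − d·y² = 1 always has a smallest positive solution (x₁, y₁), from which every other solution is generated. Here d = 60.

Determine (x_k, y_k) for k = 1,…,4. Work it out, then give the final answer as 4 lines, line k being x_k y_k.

d=60: √d = [7; 1,2,1,14] (ℓ=4, even), read p_3/q_3
a_0=7:  p_0=7·1+0=7,  q_0=7·0+1=1
…
a_2=2:  p_2=2·8+7=23,  q_2=2·1+1=3
a_3=1:  p_3=1·23+8=31,  q_3=1·3+1=4
(x₁, y₁) = (31, 4);  31² − 60·4² = 1 ✓
(x_2, y_2) = (31·31 + 60·4·4, 31·4 + 4·31) = (1921, 248)
(x_3, y_3) = (31·1921 + 60·4·248, 31·248 + 4·1921) = (119071, 15372)
(x_4, y_4) = (31·119071 + 60·4·15372, 31·15372 + 4·119071) = (7380481, 952816)

31 4
1921 248
119071 15372
7380481 952816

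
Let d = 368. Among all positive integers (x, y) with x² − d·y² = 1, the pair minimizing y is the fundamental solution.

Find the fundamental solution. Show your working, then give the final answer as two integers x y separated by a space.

[19; 5,2,5,38] for √368; ℓ=4 ⇒ convergent index 3
k=0  a_k=19  p_k/q_k = 19/1
…
k=2  a_k=2  p_k/q_k = 211/11
k=3  a_k=5  p_k/q_k = 1151/60
→ (1151, 60).  Check: 1151²=1324801, 368·60²=1324800, difference 1.

1151 60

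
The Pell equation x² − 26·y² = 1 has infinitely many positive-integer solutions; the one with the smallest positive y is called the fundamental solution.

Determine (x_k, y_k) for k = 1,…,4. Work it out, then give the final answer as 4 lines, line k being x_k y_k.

√26 = [5; 10, …], period ℓ=1 (odd) → k=1
a_0=5:  p_0=5·1+0=5,  q_0=5·0+1=1
a_1=10:  p_1=10·5+1=51,  q_1=10·1+0=10
fundamental: x₁=51, y₁=10  (since 2601 − 26·100 = 1)
k=2:  x_2 = 51·51+26·10·10 = 5201,  y_2 = 51·10+10·51 = 1020
k=3:  x_3 = 51·5201+26·10·1020 = 530451,  y_3 = 51·1020+10·5201 = 104030
k=4:  x_4 = 51·530451+26·10·104030 = 54100801,  y_4 = 51·104030+10·530451 = 10610040

51 10
5201 1020
530451 104030
54100801 10610040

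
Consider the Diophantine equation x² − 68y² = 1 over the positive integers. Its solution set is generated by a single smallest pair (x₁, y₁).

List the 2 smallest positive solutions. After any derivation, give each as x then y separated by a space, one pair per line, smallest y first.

d=68: √d = [8; 4,16] (ℓ=2, even), read p_1/q_1
step 0: (8, 1)  from 8·(1,0) + (0,1)
step 1: (33, 4)  from 4·(8,1) + (1,0)
fundamental: x₁=33, y₁=4  (since 1089 − 68·16 = 1)
(x_2, y_2) = (33·33 + 68·4·4, 33·4 + 4·33) = (2177, 264)

33 4
2177 264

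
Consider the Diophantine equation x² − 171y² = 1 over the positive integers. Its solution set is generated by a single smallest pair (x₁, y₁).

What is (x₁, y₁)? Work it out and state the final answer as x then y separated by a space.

170 13

d=171: √d = [13; 13,26] (ℓ=2, even), read p_1/q_1
k=0  a_k=13  p_k/q_k = 13/1
k=1  a_k=13  p_k/q_k = 170/13
(x₁, y₁) = (170, 13);  170² − 171·13² = 1 ✓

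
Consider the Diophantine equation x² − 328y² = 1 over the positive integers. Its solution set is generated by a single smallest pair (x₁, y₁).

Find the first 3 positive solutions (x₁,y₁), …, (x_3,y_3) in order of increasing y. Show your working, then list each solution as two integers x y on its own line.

√328 → a₀=18, period (9,36); ℓ=2 even so k=1
step 0: (18, 1)  from 18·(1,0) + (0,1)
step 1: (163, 9)  from 9·(18,1) + (1,0)
fundamental: x₁=163, y₁=9  (since 26569 − 328·81 = 1)
(163+9√328)^2 = 53137 + 2934√328
(163+9√328)^3 = 17322499 + 956475√328

163 9
53137 2934
17322499 956475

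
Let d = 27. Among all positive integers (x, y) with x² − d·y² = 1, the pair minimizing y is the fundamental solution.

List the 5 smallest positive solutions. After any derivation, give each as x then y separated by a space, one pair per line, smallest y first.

26 5
1351 260
70226 13515
3650401 702520
189750626 36517525

d=27: √d = [5; 5,10] (ℓ=2, even), read p_1/q_1
k=0  a_k=5  p_k/q_k = 5/1
k=1  a_k=5  p_k/q_k = 26/5
→ (26, 5).  Check: 26²=676, 27·5²=675, difference 1.
n=2: (26,5)∘(26,5) = (26·26+27·5·5, 26·5+5·26) = (1351,260)
n=3: (1351,260)∘(26,5) = (26·1351+27·5·260, 26·260+5·1351) = (70226,13515)
n=4: (70226,13515)∘(26,5) = (26·70226+27·5·13515, 26·13515+5·70226) = (3650401,702520)
n=5: (3650401,702520)∘(26,5) = (26·3650401+27·5·702520, 26·702520+5·3650401) = (189750626,36517525)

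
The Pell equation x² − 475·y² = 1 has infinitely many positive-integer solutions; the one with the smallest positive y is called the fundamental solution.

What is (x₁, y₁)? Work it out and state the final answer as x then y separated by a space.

57799 2652

√475 = [21; 1,3,1,6,2,6,1,3,1,42, …], period ℓ=10 (even) → k=9
step 0: (21, 1)  from 21·(1,0) + (0,1)
step 1: (22, 1)  from 1·(21,1) + (1,0)
step 2: (87, 4)  from 3·(22,1) + (21,1)
step 3: (109, 5)  from 1·(87,4) + (22,1)
step 4: (741, 34)  from 6·(109,5) + (87,4)
step 5: (1591, 73)  from 2·(741,34) + (109,5)
step 6: (10287, 472)  from 6·(1591,73) + (741,34)
step 7: (11878, 545)  from 1·(10287,472) + (1591,73)
step 8: (45921, 2107)  from 3·(11878,545) + (10287,472)
step 9: (57799, 2652)  from 1·(45921,2107) + (11878,545)
(x₁, y₁) = (57799, 2652);  57799² − 475·2652² = 1 ✓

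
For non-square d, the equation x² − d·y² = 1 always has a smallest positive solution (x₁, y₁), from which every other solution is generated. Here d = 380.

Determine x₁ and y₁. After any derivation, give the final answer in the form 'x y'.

39 2

√380 = [19; 2,38, …], period ℓ=2 (even) → k=1
k=0  a_k=19  p_k/q_k = 19/1
k=1  a_k=2  p_k/q_k = 39/2
(x₁, y₁) = (39, 2);  39² − 380·2² = 1 ✓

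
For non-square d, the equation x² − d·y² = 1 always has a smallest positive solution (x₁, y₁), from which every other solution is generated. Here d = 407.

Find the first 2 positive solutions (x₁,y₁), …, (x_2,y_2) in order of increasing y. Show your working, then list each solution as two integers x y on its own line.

√407 = [20; 5,1,2,1,5,40, …], period ℓ=6 (even) → k=5
step 0: (20, 1)  from 20·(1,0) + (0,1)
…
step 4: (464, 23)  from 1·(343,17) + (121,6)
step 5: (2663, 132)  from 5·(464,23) + (343,17)
(x₁, y₁) = (2663, 132);  2663² − 407·132² = 1 ✓
n=2: (2663,132)∘(2663,132) = (2663·2663+407·132·132, 2663·132+132·2663) = (14183137,703032)

2663 132
14183137 703032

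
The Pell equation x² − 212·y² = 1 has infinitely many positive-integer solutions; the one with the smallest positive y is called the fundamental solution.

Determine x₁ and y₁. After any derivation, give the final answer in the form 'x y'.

66249 4550

√212 = [14; 1,1,3,1,1,…,1,1,28, …], period ℓ=14 (even) → k=13
i=0: a=14 ⇒ p=14, q=1
i=1: a=1 ⇒ p=15, q=1
…
i=7: a=6 ⇒ p=2417, q=166
i=8: a=1 ⇒ p=2781, q=191
i=9: a=1 ⇒ p=5198, q=357
i=10: a=1 ⇒ p=7979, q=548
i=11: a=3 ⇒ p=29135, q=2001
i=12: a=1 ⇒ p=37114, q=2549
i=13: a=1 ⇒ p=66249, q=4550
fundamental: x₁=66249, y₁=4550  (since 4388930001 − 212·20702500 = 1)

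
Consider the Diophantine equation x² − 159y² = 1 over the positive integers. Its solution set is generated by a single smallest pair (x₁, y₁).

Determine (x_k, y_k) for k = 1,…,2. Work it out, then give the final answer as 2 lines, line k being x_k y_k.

√159 → a₀=12, period (1,1,1,1,3,1,1,1,1,24); ℓ=10 even so k=9
i=0: a=12 ⇒ p=12, q=1
…
i=3: a=1 ⇒ p=38, q=3
…
i=5: a=3 ⇒ p=227, q=18
i=6: a=1 ⇒ p=290, q=23
i=7: a=1 ⇒ p=517, q=41
i=8: a=1 ⇒ p=807, q=64
i=9: a=1 ⇒ p=1324, q=105
fundamental: x₁=1324, y₁=105  (since 1752976 − 159·11025 = 1)
n=2: (1324,105)∘(1324,105) = (1324·1324+159·105·105, 1324·105+105·1324) = (3505951,278040)

1324 105
3505951 278040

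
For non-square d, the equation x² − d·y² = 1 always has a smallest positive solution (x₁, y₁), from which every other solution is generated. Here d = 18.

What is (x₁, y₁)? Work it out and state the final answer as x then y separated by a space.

√18 = [4; 4,8, …], period ℓ=2 (even) → k=1
a_0=4:  p_0=4·1+0=4,  q_0=4·0+1=1
a_1=4:  p_1=4·4+1=17,  q_1=4·1+0=4
→ (17, 4).  Check: 17²=289, 18·4²=288, difference 1.

17 4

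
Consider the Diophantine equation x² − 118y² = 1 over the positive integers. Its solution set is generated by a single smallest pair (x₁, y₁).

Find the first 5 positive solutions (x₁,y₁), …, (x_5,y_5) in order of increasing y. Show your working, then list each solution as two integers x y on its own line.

306917 28254
188396089777 17343265836
115643925371868101 10645886241146970
70986173286526887819457 6534806934930865917144
43573726693046301732396700037 4011286680085707263143023126

√118 = [10; 1,6,3,2,10,2,3,6,1,20, …], period ℓ=10 (even) → k=9
step 0: (10, 1)  from 10·(1,0) + (0,1)
…
step 6: (12112, 1115)  from 2·(5779,532) + (554,51)
…
step 8: (264802, 24377)  from 6·(42115,3877) + (12112,1115)
step 9: (306917, 28254)  from 1·(264802,24377) + (42115,3877)
→ (306917, 28254).  Check: 306917²=94198044889, 118·28254²=94198044888, difference 1.
n=2: (306917,28254)∘(306917,28254) = (306917·306917+118·28254·28254, 306917·28254+28254·306917) = (188396089777,17343265836)
n=3: (188396089777,17343265836)∘(306917,28254) = (306917·188396089777+118·28254·17343265836, 306917·17343265836+28254·188396089777) = (115643925371868101,10645886241146970)
n=4: (115643925371868101,10645886241146970)∘(306917,28254) = (306917·115643925371868101+118·28254·10645886241146970, 306917·10645886241146970+28254·115643925371868101) = (70986173286526887819457,6534806934930865917144)
n=5: (70986173286526887819457,6534806934930865917144)∘(306917,28254) = (306917·70986173286526887819457+118·28254·6534806934930865917144, 306917·6534806934930865917144+28254·70986173286526887819457) = (43573726693046301732396700037,4011286680085707263143023126)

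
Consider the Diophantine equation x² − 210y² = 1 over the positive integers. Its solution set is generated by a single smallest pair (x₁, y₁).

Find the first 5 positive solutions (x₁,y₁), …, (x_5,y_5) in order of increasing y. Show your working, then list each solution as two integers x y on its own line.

[14; 2,28] for √210; ℓ=2 ⇒ convergent index 1
k=0  a_k=14  p_k/q_k = 14/1
k=1  a_k=2  p_k/q_k = 29/2
(x₁, y₁) = (29, 2);  29² − 210·2² = 1 ✓
k=2:  x_2 = 29·29+210·2·2 = 1681,  y_2 = 29·2+2·29 = 116
k=3:  x_3 = 29·1681+210·2·116 = 97469,  y_3 = 29·116+2·1681 = 6726
k=4:  x_4 = 29·97469+210·2·6726 = 5651521,  y_4 = 29·6726+2·97469 = 389992
k=5:  x_5 = 29·5651521+210·2·389992 = 327690749,  y_5 = 29·389992+2·5651521 = 22612810

29 2
1681 116
97469 6726
5651521 389992
327690749 22612810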